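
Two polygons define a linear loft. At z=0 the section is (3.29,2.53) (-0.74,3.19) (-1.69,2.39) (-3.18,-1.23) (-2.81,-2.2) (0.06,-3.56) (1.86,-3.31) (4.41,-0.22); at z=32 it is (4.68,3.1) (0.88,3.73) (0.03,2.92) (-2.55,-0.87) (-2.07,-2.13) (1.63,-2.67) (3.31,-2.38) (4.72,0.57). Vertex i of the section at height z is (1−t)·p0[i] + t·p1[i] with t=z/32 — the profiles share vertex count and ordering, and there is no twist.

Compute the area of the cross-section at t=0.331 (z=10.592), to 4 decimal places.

Area at t=0.331: 35.1112

Cross-section at t=0.331: each vertex is (1-t)·p0[i] + t·p1[i].
  v1: (1-0.331)·(3.29,2.53) + 0.331·(4.68,3.1) = (3.7501,2.7187)
  v2: (1-0.331)·(-0.74,3.19) + 0.331·(0.88,3.73) = (-0.2038,3.3687)
  v3: (1-0.331)·(-1.69,2.39) + 0.331·(0.03,2.92) = (-1.1207,2.5654)
  v4: (1-0.331)·(-3.18,-1.23) + 0.331·(-2.55,-0.87) = (-2.9715,-1.1108)
  v5: (1-0.331)·(-2.81,-2.2) + 0.331·(-2.07,-2.13) = (-2.5651,-2.1768)
  v6: (1-0.331)·(0.06,-3.56) + 0.331·(1.63,-2.67) = (0.5797,-3.2654)
  v7: (1-0.331)·(1.86,-3.31) + 0.331·(3.31,-2.38) = (2.3399,-3.0022)
  v8: (1-0.331)·(4.41,-0.22) + 0.331·(4.72,0.57) = (4.5126,0.0415)
Shoelace sum Σ(x_i·y_{i+1} − x_{i+1}·y_i):
  i=1: 3.7501·3.3687 − -0.2038·2.7187 = +13.1871 (running +13.1871)
  i=2: -0.2038·2.5654 − -1.1207·3.3687 = +3.2525 (running +16.4396)
  i=3: -1.1207·-1.1108 − -2.9715·2.5654 = +8.8680 (running +25.3076)
  i=4: -2.9715·-2.1768 − -2.5651·-1.1108 = +3.6190 (running +28.9266)
  i=5: -2.5651·-3.2654 − 0.5797·-2.1768 = +9.6378 (running +38.5644)
  i=6: 0.5797·-3.0022 − 2.3399·-3.2654 = +5.9006 (running +44.4650)
  i=7: 2.3399·0.0415 − 4.5126·-3.0022 = +13.6447 (running +58.1097)
  i=8: 4.5126·2.7187 − 3.7501·0.0415 = +12.1127 (running +70.2225)
Area = |Σ|/2 = |70.2225|/2 = 35.1112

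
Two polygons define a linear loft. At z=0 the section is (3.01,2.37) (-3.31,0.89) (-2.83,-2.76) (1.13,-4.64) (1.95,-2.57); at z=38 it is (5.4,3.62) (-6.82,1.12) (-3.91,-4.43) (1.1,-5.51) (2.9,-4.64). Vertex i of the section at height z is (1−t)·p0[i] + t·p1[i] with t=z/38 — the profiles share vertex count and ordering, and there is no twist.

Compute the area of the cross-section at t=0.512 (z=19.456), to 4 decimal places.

Area at t=0.512: 46.8946

Cross-section at t=0.512: each vertex is (1-t)·p0[i] + t·p1[i].
  v1: (1-0.512)·(3.01,2.37) + 0.512·(5.4,3.62) = (4.2337,3.0100)
  v2: (1-0.512)·(-3.31,0.89) + 0.512·(-6.82,1.12) = (-5.1071,1.0078)
  v3: (1-0.512)·(-2.83,-2.76) + 0.512·(-3.91,-4.43) = (-3.3830,-3.6150)
  v4: (1-0.512)·(1.13,-4.64) + 0.512·(1.1,-5.51) = (1.1146,-5.0854)
  v5: (1-0.512)·(1.95,-2.57) + 0.512·(2.9,-4.64) = (2.4364,-3.6298)
Shoelace sum Σ(x_i·y_{i+1} − x_{i+1}·y_i):
  i=1: 4.2337·1.0078 − -5.1071·3.0100 = +19.6390 (running +19.6390)
  i=2: -5.1071·-3.6150 − -3.3830·1.0078 = +21.8717 (running +41.5106)
  i=3: -3.3830·-5.0854 − 1.1146·-3.6150 = +21.2333 (running +62.7439)
  i=4: 1.1146·-3.6298 − 2.4364·-5.0854 = +8.3442 (running +71.0881)
  i=5: 2.4364·3.0100 − 4.2337·-3.6298 = +22.7011 (running +93.7893)
Area = |Σ|/2 = |93.7893|/2 = 46.8946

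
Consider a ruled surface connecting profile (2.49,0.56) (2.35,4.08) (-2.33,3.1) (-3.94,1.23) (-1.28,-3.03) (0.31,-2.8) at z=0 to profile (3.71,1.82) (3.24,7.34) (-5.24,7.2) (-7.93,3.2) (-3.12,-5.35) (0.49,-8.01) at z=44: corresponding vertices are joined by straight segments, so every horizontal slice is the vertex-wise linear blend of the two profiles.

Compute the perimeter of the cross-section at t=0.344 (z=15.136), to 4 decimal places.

Perimeter at t=0.344: 28.7257

Cross-section at t=0.344: each vertex is (1-t)·p0[i] + t·p1[i].
  v1: (1-0.344)·(2.49,0.56) + 0.344·(3.71,1.82) = (2.9097,0.9934)
  v2: (1-0.344)·(2.35,4.08) + 0.344·(3.24,7.34) = (2.6562,5.2014)
  v3: (1-0.344)·(-2.33,3.1) + 0.344·(-5.24,7.2) = (-3.3310,4.5104)
  v4: (1-0.344)·(-3.94,1.23) + 0.344·(-7.93,3.2) = (-5.3126,1.9077)
  v5: (1-0.344)·(-1.28,-3.03) + 0.344·(-3.12,-5.35) = (-1.9130,-3.8281)
  v6: (1-0.344)·(0.31,-2.8) + 0.344·(0.49,-8.01) = (0.3719,-4.5922)
Perimeter = Σ |v_{i+1} − v_i|:
  edge 1→2: √(-0.2535² + 4.2080²) = 4.2156 (running 4.2156)
  edge 2→3: √(-5.9872² + -0.6910²) = 6.0269 (running 10.2426)
  edge 3→4: √(-1.9815² + -2.6027²) = 3.2712 (running 13.5138)
  edge 4→5: √(3.3996² + -5.7358²) = 6.6675 (running 20.1813)
  edge 5→6: √(2.2849² + -0.7642²) = 2.4093 (running 22.5906)
  edge 6→1: √(2.5378² + 5.5857²) = 6.1351 (running 28.7257)
Perimeter = 28.7257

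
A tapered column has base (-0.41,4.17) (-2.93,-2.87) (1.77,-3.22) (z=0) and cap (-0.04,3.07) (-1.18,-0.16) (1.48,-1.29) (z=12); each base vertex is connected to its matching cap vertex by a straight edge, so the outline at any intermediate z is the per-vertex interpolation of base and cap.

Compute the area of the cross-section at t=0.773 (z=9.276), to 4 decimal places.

Cross-section at t=0.773: each vertex is (1-t)·p0[i] + t·p1[i].
  v1: (1-0.773)·(-0.41,4.17) + 0.773·(-0.04,3.07) = (-0.1240,3.3197)
  v2: (1-0.773)·(-2.93,-2.87) + 0.773·(-1.18,-0.16) = (-1.5772,-0.7752)
  v3: (1-0.773)·(1.77,-3.22) + 0.773·(1.48,-1.29) = (1.5458,-1.7281)
Shoelace sum Σ(x_i·y_{i+1} − x_{i+1}·y_i):
  i=1: -0.1240·-0.7752 − -1.5772·3.3197 = +5.3321 (running +5.3321)
  i=2: -1.5772·-1.7281 − 1.5458·-0.7752 = +3.9239 (running +9.2561)
  i=3: 1.5458·3.3197 − -0.1240·-1.7281 = +4.9174 (running +14.1735)
Area = |Σ|/2 = |14.1735|/2 = 7.0867

Area at t=0.773: 7.0867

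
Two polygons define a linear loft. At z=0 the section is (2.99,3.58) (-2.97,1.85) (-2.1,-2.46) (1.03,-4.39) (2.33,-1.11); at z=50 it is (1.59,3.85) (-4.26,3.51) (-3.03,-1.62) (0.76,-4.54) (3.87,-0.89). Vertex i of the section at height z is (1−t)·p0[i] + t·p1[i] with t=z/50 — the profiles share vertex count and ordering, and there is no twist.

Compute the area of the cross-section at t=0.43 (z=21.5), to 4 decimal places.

Cross-section at t=0.43: each vertex is (1-t)·p0[i] + t·p1[i].
  v1: (1-0.43)·(2.99,3.58) + 0.43·(1.59,3.85) = (2.3880,3.6961)
  v2: (1-0.43)·(-2.97,1.85) + 0.43·(-4.26,3.51) = (-3.5247,2.5638)
  v3: (1-0.43)·(-2.1,-2.46) + 0.43·(-3.03,-1.62) = (-2.4999,-2.0988)
  v4: (1-0.43)·(1.03,-4.39) + 0.43·(0.76,-4.54) = (0.9139,-4.4545)
  v5: (1-0.43)·(2.33,-1.11) + 0.43·(3.87,-0.89) = (2.9922,-1.0154)
Shoelace sum Σ(x_i·y_{i+1} − x_{i+1}·y_i):
  i=1: 2.3880·2.5638 − -3.5247·3.6961 = +19.1500 (running +19.1500)
  i=2: -3.5247·-2.0988 − -2.4999·2.5638 = +13.8069 (running +32.9569)
  i=3: -2.4999·-4.4545 − 0.9139·-2.0988 = +13.0539 (running +46.0108)
  i=4: 0.9139·-1.0154 − 2.9922·-4.4545 = +12.4008 (running +58.4116)
  i=5: 2.9922·3.6961 − 2.3880·-1.0154 = +13.4842 (running +71.8958)
Area = |Σ|/2 = |71.8958|/2 = 35.9479

Area at t=0.43: 35.9479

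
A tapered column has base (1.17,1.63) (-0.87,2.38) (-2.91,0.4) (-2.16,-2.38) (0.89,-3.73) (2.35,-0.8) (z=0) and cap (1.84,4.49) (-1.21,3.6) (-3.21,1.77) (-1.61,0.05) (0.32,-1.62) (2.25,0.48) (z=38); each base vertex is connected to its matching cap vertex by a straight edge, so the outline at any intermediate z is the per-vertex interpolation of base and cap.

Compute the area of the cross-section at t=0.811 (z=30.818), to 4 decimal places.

Area at t=0.811: 19.9713

Cross-section at t=0.811: each vertex is (1-t)·p0[i] + t·p1[i].
  v1: (1-0.811)·(1.17,1.63) + 0.811·(1.84,4.49) = (1.7134,3.9495)
  v2: (1-0.811)·(-0.87,2.38) + 0.811·(-1.21,3.6) = (-1.1457,3.3694)
  v3: (1-0.811)·(-2.91,0.4) + 0.811·(-3.21,1.77) = (-3.1533,1.5111)
  v4: (1-0.811)·(-2.16,-2.38) + 0.811·(-1.61,0.05) = (-1.7140,-0.4093)
  v5: (1-0.811)·(0.89,-3.73) + 0.811·(0.32,-1.62) = (0.4277,-2.0188)
  v6: (1-0.811)·(2.35,-0.8) + 0.811·(2.25,0.48) = (2.2689,0.2381)
Shoelace sum Σ(x_i·y_{i+1} − x_{i+1}·y_i):
  i=1: 1.7134·3.3694 − -1.1457·3.9495 = +10.2981 (running +10.2981)
  i=2: -1.1457·1.5111 − -3.1533·3.3694 = +8.8935 (running +19.1916)
  i=3: -3.1533·-0.4093 − -1.7140·1.5111 = +3.8804 (running +23.0721)
  i=4: -1.7140·-2.0188 − 0.4277·-0.4093 = +3.6352 (running +26.7072)
  i=5: 0.4277·0.2381 − 2.2689·-2.0188 = +4.6823 (running +31.3895)
  i=6: 2.2689·3.9495 − 1.7134·0.2381 = +8.5530 (running +39.9425)
Area = |Σ|/2 = |39.9425|/2 = 19.9713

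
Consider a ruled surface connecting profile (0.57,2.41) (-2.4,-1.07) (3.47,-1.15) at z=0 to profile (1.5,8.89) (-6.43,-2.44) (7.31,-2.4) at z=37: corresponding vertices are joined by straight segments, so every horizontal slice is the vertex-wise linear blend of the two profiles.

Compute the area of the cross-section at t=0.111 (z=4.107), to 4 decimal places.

Cross-section at t=0.111: each vertex is (1-t)·p0[i] + t·p1[i].
  v1: (1-0.111)·(0.57,2.41) + 0.111·(1.5,8.89) = (0.6732,3.1293)
  v2: (1-0.111)·(-2.4,-1.07) + 0.111·(-6.43,-2.44) = (-2.8473,-1.2221)
  v3: (1-0.111)·(3.47,-1.15) + 0.111·(7.31,-2.4) = (3.8962,-1.2887)
Shoelace sum Σ(x_i·y_{i+1} − x_{i+1}·y_i):
  i=1: 0.6732·-1.2221 − -2.8473·3.1293 = +8.0874 (running +8.0874)
  i=2: -2.8473·-1.2887 − 3.8962·-1.2221 = +8.4310 (running +16.5183)
  i=3: 3.8962·3.1293 − 0.6732·-1.2887 = +13.0601 (running +29.5784)
Area = |Σ|/2 = |29.5784|/2 = 14.7892

Area at t=0.111: 14.7892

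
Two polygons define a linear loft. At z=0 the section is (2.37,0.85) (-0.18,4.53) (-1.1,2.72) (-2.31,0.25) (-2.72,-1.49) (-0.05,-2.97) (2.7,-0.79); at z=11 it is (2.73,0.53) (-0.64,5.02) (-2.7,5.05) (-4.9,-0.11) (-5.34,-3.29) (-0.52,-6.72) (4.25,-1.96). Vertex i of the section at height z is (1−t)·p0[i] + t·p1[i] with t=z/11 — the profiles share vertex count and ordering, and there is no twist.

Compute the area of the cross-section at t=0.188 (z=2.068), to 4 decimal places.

Cross-section at t=0.188: each vertex is (1-t)·p0[i] + t·p1[i].
  v1: (1-0.188)·(2.37,0.85) + 0.188·(2.73,0.53) = (2.4377,0.7898)
  v2: (1-0.188)·(-0.18,4.53) + 0.188·(-0.64,5.02) = (-0.2665,4.6221)
  v3: (1-0.188)·(-1.1,2.72) + 0.188·(-2.7,5.05) = (-1.4008,3.1580)
  v4: (1-0.188)·(-2.31,0.25) + 0.188·(-4.9,-0.11) = (-2.7969,0.1823)
  v5: (1-0.188)·(-2.72,-1.49) + 0.188·(-5.34,-3.29) = (-3.2126,-1.8284)
  v6: (1-0.188)·(-0.05,-2.97) + 0.188·(-0.52,-6.72) = (-0.1384,-3.6750)
  v7: (1-0.188)·(2.7,-0.79) + 0.188·(4.25,-1.96) = (2.9914,-1.0100)
Shoelace sum Σ(x_i·y_{i+1} − x_{i+1}·y_i):
  i=1: 2.4377·4.6221 − -0.2665·0.7898 = +11.4777 (running +11.4777)
  i=2: -0.2665·3.1580 − -1.4008·4.6221 = +5.6331 (running +17.1108)
  i=3: -1.4008·0.1823 − -2.7969·3.1580 = +8.5774 (running +25.6882)
  i=4: -2.7969·-1.8284 − -3.2126·0.1823 = +5.6996 (running +31.3878)
  i=5: -3.2126·-3.6750 − -0.1384·-1.8284 = +11.5532 (running +42.9410)
  i=6: -0.1384·-1.0100 − 2.9914·-3.6750 = +11.1331 (running +54.0741)
  i=7: 2.9914·0.7898 − 2.4377·-1.0100 = +4.8247 (running +58.8988)
Area = |Σ|/2 = |58.8988|/2 = 29.4494

Area at t=0.188: 29.4494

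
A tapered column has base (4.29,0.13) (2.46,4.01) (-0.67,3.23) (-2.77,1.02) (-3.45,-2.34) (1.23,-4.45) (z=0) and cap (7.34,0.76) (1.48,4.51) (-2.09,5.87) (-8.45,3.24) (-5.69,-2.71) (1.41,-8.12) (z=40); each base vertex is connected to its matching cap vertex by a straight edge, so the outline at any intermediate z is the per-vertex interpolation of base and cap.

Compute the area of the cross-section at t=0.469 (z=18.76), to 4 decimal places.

Cross-section at t=0.469: each vertex is (1-t)·p0[i] + t·p1[i].
  v1: (1-0.469)·(4.29,0.13) + 0.469·(7.34,0.76) = (5.7204,0.4255)
  v2: (1-0.469)·(2.46,4.01) + 0.469·(1.48,4.51) = (2.0004,4.2445)
  v3: (1-0.469)·(-0.67,3.23) + 0.469·(-2.09,5.87) = (-1.3360,4.4682)
  v4: (1-0.469)·(-2.77,1.02) + 0.469·(-8.45,3.24) = (-5.4339,2.0612)
  v5: (1-0.469)·(-3.45,-2.34) + 0.469·(-5.69,-2.71) = (-4.5006,-2.5135)
  v6: (1-0.469)·(1.23,-4.45) + 0.469·(1.41,-8.12) = (1.3144,-6.1712)
Shoelace sum Σ(x_i·y_{i+1} − x_{i+1}·y_i):
  i=1: 5.7204·4.2445 − 2.0004·0.4255 = +23.4293 (running +23.4293)
  i=2: 2.0004·4.4682 − -1.3360·4.2445 = +14.6086 (running +38.0379)
  i=3: -1.3360·2.0612 − -5.4339·4.4682 = +21.5259 (running +59.5639)
  i=4: -5.4339·-2.5135 − -4.5006·2.0612 = +22.9348 (running +82.4986)
  i=5: -4.5006·-6.1712 − 1.3144·-2.5135 = +31.0778 (running +113.5765)
  i=6: 1.3144·0.4255 − 5.7204·-6.1712 = +35.8615 (running +149.4379)
Area = |Σ|/2 = |149.4379|/2 = 74.7190

Area at t=0.469: 74.7190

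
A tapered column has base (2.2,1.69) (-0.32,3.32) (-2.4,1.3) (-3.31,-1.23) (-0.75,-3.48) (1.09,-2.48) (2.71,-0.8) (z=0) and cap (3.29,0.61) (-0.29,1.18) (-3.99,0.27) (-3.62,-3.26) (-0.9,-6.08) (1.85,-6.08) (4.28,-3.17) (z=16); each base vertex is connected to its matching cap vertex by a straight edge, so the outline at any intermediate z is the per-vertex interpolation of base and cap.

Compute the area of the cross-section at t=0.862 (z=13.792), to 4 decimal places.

Area at t=0.862: 42.7406

Cross-section at t=0.862: each vertex is (1-t)·p0[i] + t·p1[i].
  v1: (1-0.862)·(2.2,1.69) + 0.862·(3.29,0.61) = (3.1396,0.7590)
  v2: (1-0.862)·(-0.32,3.32) + 0.862·(-0.29,1.18) = (-0.2941,1.4753)
  v3: (1-0.862)·(-2.4,1.3) + 0.862·(-3.99,0.27) = (-3.7706,0.4121)
  v4: (1-0.862)·(-3.31,-1.23) + 0.862·(-3.62,-3.26) = (-3.5772,-2.9799)
  v5: (1-0.862)·(-0.75,-3.48) + 0.862·(-0.9,-6.08) = (-0.8793,-5.7212)
  v6: (1-0.862)·(1.09,-2.48) + 0.862·(1.85,-6.08) = (1.7451,-5.5832)
  v7: (1-0.862)·(2.71,-0.8) + 0.862·(4.28,-3.17) = (4.0633,-2.8429)
Shoelace sum Σ(x_i·y_{i+1} − x_{i+1}·y_i):
  i=1: 3.1396·1.4753 − -0.2941·0.7590 = +4.8551 (running +4.8551)
  i=2: -0.2941·0.4121 − -3.7706·1.4753 = +5.4416 (running +10.2967)
  i=3: -3.7706·-2.9799 − -3.5772·0.4121 = +12.7101 (running +23.0069)
  i=4: -3.5772·-5.7212 − -0.8793·-2.9799 = +17.8458 (running +40.8527)
  i=5: -0.8793·-5.5832 − 1.7451·-5.7212 = +14.8935 (running +55.7461)
  i=6: 1.7451·-2.8429 − 4.0633·-5.5832 = +17.7252 (running +73.4713)
  i=7: 4.0633·0.7590 − 3.1396·-2.8429 = +12.0099 (running +85.4812)
Area = |Σ|/2 = |85.4812|/2 = 42.7406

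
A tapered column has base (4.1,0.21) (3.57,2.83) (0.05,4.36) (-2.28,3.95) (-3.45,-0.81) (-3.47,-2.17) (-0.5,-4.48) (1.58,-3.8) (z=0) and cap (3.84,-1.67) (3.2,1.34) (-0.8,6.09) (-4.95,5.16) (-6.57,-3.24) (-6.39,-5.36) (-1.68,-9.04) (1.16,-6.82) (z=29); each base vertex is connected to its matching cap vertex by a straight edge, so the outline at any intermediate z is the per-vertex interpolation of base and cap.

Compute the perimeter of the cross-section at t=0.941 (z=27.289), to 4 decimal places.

Cross-section at t=0.941: each vertex is (1-t)·p0[i] + t·p1[i].
  v1: (1-0.941)·(4.1,0.21) + 0.941·(3.84,-1.67) = (3.8553,-1.5591)
  v2: (1-0.941)·(3.57,2.83) + 0.941·(3.2,1.34) = (3.2218,1.4279)
  v3: (1-0.941)·(0.05,4.36) + 0.941·(-0.8,6.09) = (-0.7499,5.9879)
  v4: (1-0.941)·(-2.28,3.95) + 0.941·(-4.95,5.16) = (-4.7925,5.0886)
  v5: (1-0.941)·(-3.45,-0.81) + 0.941·(-6.57,-3.24) = (-6.3859,-3.0966)
  v6: (1-0.941)·(-3.47,-2.17) + 0.941·(-6.39,-5.36) = (-6.2177,-5.1718)
  v7: (1-0.941)·(-0.5,-4.48) + 0.941·(-1.68,-9.04) = (-1.6104,-8.7710)
  v8: (1-0.941)·(1.58,-3.8) + 0.941·(1.16,-6.82) = (1.1848,-6.6418)
Perimeter = Σ |v_{i+1} − v_i|:
  edge 1→2: √(-0.6335² + 2.9870²) = 3.0534 (running 3.0534)
  edge 2→3: √(-3.9717² + 4.5600²) = 6.0472 (running 9.1006)
  edge 3→4: √(-4.0426² + -0.8993²) = 4.1414 (running 13.2420)
  edge 4→5: √(-1.5934² + -8.1852²) = 8.3389 (running 21.5809)
  edge 5→6: √(0.1682² + -2.0752²) = 2.0820 (running 23.6629)
  edge 6→7: √(4.6073² + -3.5992²) = 5.8465 (running 29.5094)
  edge 7→8: √(2.7952² + 2.1291²) = 3.5137 (running 33.0231)
  edge 8→1: √(2.6706² + 5.0827²) = 5.7416 (running 38.7647)
Perimeter = 38.7647

Perimeter at t=0.941: 38.7647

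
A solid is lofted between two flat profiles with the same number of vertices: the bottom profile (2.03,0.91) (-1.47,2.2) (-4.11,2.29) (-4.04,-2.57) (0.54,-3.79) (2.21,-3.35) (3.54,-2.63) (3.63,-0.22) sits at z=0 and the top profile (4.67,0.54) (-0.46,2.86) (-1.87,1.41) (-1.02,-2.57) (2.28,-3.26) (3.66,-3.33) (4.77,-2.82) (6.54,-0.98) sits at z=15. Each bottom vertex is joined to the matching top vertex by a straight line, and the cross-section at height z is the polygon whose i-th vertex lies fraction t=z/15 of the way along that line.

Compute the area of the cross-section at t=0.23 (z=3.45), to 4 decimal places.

Area at t=0.23: 35.3751

Cross-section at t=0.23: each vertex is (1-t)·p0[i] + t·p1[i].
  v1: (1-0.23)·(2.03,0.91) + 0.23·(4.67,0.54) = (2.6372,0.8249)
  v2: (1-0.23)·(-1.47,2.2) + 0.23·(-0.46,2.86) = (-1.2377,2.3518)
  v3: (1-0.23)·(-4.11,2.29) + 0.23·(-1.87,1.41) = (-3.5948,2.0876)
  v4: (1-0.23)·(-4.04,-2.57) + 0.23·(-1.02,-2.57) = (-3.3454,-2.5700)
  v5: (1-0.23)·(0.54,-3.79) + 0.23·(2.28,-3.26) = (0.9402,-3.6681)
  v6: (1-0.23)·(2.21,-3.35) + 0.23·(3.66,-3.33) = (2.5435,-3.3454)
  v7: (1-0.23)·(3.54,-2.63) + 0.23·(4.77,-2.82) = (3.8229,-2.6737)
  v8: (1-0.23)·(3.63,-0.22) + 0.23·(6.54,-0.98) = (4.2993,-0.3948)
Shoelace sum Σ(x_i·y_{i+1} − x_{i+1}·y_i):
  i=1: 2.6372·2.3518 − -1.2377·0.8249 = +7.2231 (running +7.2231)
  i=2: -1.2377·2.0876 − -3.5948·2.3518 = +5.8704 (running +13.0936)
  i=3: -3.5948·-2.5700 − -3.3454·2.0876 = +16.2225 (running +29.3161)
  i=4: -3.3454·-3.6681 − 0.9402·-2.5700 = +14.6876 (running +44.0036)
  i=5: 0.9402·-3.3454 − 2.5435·-3.6681 = +6.1845 (running +50.1881)
  i=6: 2.5435·-2.6737 − 3.8229·-3.3454 = +5.9886 (running +56.1767)
  i=7: 3.8229·-0.3948 − 4.2993·-2.6737 = +9.9858 (running +66.1624)
  i=8: 4.2993·0.8249 − 2.6372·-0.3948 = +4.5877 (running +70.7501)
Area = |Σ|/2 = |70.7501|/2 = 35.3751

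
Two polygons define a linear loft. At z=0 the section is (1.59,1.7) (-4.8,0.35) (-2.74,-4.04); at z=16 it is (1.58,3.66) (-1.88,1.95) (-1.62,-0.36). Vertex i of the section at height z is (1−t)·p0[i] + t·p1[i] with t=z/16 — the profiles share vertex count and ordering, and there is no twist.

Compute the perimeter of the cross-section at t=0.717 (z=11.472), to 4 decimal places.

Cross-section at t=0.717: each vertex is (1-t)·p0[i] + t·p1[i].
  v1: (1-0.717)·(1.59,1.7) + 0.717·(1.58,3.66) = (1.5828,3.1053)
  v2: (1-0.717)·(-4.8,0.35) + 0.717·(-1.88,1.95) = (-2.7064,1.4972)
  v3: (1-0.717)·(-2.74,-4.04) + 0.717·(-1.62,-0.36) = (-1.9370,-1.4014)
Perimeter = Σ |v_{i+1} − v_i|:
  edge 1→2: √(-4.2892² + -1.6081²) = 4.5807 (running 4.5807)
  edge 2→3: √(0.7694² + -2.8986²) = 2.9990 (running 7.5798)
  edge 3→1: √(3.5198² + 4.5068²) = 5.7184 (running 13.2981)
Perimeter = 13.2981

Perimeter at t=0.717: 13.2981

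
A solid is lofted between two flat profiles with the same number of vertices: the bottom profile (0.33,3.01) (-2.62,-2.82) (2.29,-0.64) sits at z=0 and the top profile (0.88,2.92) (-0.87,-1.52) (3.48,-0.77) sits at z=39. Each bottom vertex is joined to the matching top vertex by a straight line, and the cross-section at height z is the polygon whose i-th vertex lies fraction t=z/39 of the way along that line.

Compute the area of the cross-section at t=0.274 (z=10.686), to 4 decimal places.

Cross-section at t=0.274: each vertex is (1-t)·p0[i] + t·p1[i].
  v1: (1-0.274)·(0.33,3.01) + 0.274·(0.88,2.92) = (0.4807,2.9853)
  v2: (1-0.274)·(-2.62,-2.82) + 0.274·(-0.87,-1.52) = (-2.1405,-2.4638)
  v3: (1-0.274)·(2.29,-0.64) + 0.274·(3.48,-0.77) = (2.6161,-0.6756)
Shoelace sum Σ(x_i·y_{i+1} − x_{i+1}·y_i):
  i=1: 0.4807·-2.4638 − -2.1405·2.9853 = +5.2058 (running +5.2058)
  i=2: -2.1405·-0.6756 − 2.6161·-2.4638 = +7.8916 (running +13.0974)
  i=3: 2.6161·2.9853 − 0.4807·-0.6756 = +8.1346 (running +21.2320)
Area = |Σ|/2 = |21.2320|/2 = 10.6160

Area at t=0.274: 10.6160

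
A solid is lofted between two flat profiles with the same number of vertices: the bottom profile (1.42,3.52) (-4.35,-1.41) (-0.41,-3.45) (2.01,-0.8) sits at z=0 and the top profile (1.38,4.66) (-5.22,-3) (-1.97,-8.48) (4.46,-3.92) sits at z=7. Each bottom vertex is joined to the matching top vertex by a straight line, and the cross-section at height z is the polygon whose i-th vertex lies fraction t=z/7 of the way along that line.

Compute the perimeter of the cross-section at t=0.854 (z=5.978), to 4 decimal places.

Perimeter at t=0.854: 31.3857

Cross-section at t=0.854: each vertex is (1-t)·p0[i] + t·p1[i].
  v1: (1-0.854)·(1.42,3.52) + 0.854·(1.38,4.66) = (1.3858,4.4936)
  v2: (1-0.854)·(-4.35,-1.41) + 0.854·(-5.22,-3) = (-5.0930,-2.7679)
  v3: (1-0.854)·(-0.41,-3.45) + 0.854·(-1.97,-8.48) = (-1.7422,-7.7456)
  v4: (1-0.854)·(2.01,-0.8) + 0.854·(4.46,-3.92) = (4.1023,-3.4645)
Perimeter = Σ |v_{i+1} − v_i|:
  edge 1→2: √(-6.4788² + -7.2614²) = 9.7316 (running 9.7316)
  edge 2→3: √(3.3507² + -4.9778²) = 6.0005 (running 15.7320)
  edge 3→4: √(5.8445² + 4.2811²) = 7.2448 (running 22.9768)
  edge 4→1: √(-2.7165² + 7.9580²) = 8.4089 (running 31.3857)
Perimeter = 31.3857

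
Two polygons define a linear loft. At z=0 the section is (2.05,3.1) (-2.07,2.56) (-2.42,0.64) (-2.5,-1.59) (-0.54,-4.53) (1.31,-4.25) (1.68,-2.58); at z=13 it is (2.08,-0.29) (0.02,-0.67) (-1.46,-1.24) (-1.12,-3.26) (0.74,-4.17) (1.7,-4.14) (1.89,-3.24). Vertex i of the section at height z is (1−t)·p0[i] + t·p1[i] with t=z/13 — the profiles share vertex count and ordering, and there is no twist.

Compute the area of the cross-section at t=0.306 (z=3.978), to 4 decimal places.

Area at t=0.306: 21.2782

Cross-section at t=0.306: each vertex is (1-t)·p0[i] + t·p1[i].
  v1: (1-0.306)·(2.05,3.1) + 0.306·(2.08,-0.29) = (2.0592,2.0627)
  v2: (1-0.306)·(-2.07,2.56) + 0.306·(0.02,-0.67) = (-1.4305,1.5716)
  v3: (1-0.306)·(-2.42,0.64) + 0.306·(-1.46,-1.24) = (-2.1262,0.0647)
  v4: (1-0.306)·(-2.5,-1.59) + 0.306·(-1.12,-3.26) = (-2.0777,-2.1010)
  v5: (1-0.306)·(-0.54,-4.53) + 0.306·(0.74,-4.17) = (-0.1483,-4.4198)
  v6: (1-0.306)·(1.31,-4.25) + 0.306·(1.7,-4.14) = (1.4293,-4.2163)
  v7: (1-0.306)·(1.68,-2.58) + 0.306·(1.89,-3.24) = (1.7443,-2.7820)
Shoelace sum Σ(x_i·y_{i+1} − x_{i+1}·y_i):
  i=1: 2.0592·1.5716 − -1.4305·2.0627 = +6.1868 (running +6.1868)
  i=2: -1.4305·0.0647 − -2.1262·1.5716 = +3.2491 (running +9.4359)
  i=3: -2.1262·-2.1010 − -2.0777·0.0647 = +4.6017 (running +14.0376)
  i=4: -2.0777·-4.4198 − -0.1483·-2.1010 = +8.8716 (running +22.9092)
  i=5: -0.1483·-4.2163 − 1.4293·-4.4198 = +6.9428 (running +29.8520)
  i=6: 1.4293·-2.7820 − 1.7443·-4.2163 = +3.3780 (running +33.2300)
  i=7: 1.7443·2.0627 − 2.0592·-2.7820 = +9.3264 (running +42.5564)
Area = |Σ|/2 = |42.5564|/2 = 21.2782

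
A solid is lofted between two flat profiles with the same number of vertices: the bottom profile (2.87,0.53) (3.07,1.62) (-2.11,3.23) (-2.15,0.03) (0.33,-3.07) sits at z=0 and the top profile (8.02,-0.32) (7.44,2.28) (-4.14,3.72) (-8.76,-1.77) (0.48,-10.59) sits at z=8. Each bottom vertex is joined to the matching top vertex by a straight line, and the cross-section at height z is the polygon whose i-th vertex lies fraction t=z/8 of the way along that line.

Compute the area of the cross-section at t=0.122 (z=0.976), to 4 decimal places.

Area at t=0.122: 28.2005

Cross-section at t=0.122: each vertex is (1-t)·p0[i] + t·p1[i].
  v1: (1-0.122)·(2.87,0.53) + 0.122·(8.02,-0.32) = (3.4983,0.4263)
  v2: (1-0.122)·(3.07,1.62) + 0.122·(7.44,2.28) = (3.6031,1.7005)
  v3: (1-0.122)·(-2.11,3.23) + 0.122·(-4.14,3.72) = (-2.3577,3.2898)
  v4: (1-0.122)·(-2.15,0.03) + 0.122·(-8.76,-1.77) = (-2.9564,-0.1896)
  v5: (1-0.122)·(0.33,-3.07) + 0.122·(0.48,-10.59) = (0.3483,-3.9874)
Shoelace sum Σ(x_i·y_{i+1} − x_{i+1}·y_i):
  i=1: 3.4983·1.7005 − 3.6031·0.4263 = +4.4129 (running +4.4129)
  i=2: 3.6031·3.2898 − -2.3577·1.7005 = +15.8628 (running +20.2757)
  i=3: -2.3577·-0.1896 − -2.9564·3.2898 = +10.1730 (running +30.4487)
  i=4: -2.9564·-3.9874 − 0.3483·-0.1896 = +11.8546 (running +42.3033)
  i=5: 0.3483·0.4263 − 3.4983·-3.9874 = +14.0977 (running +56.4010)
Area = |Σ|/2 = |56.4010|/2 = 28.2005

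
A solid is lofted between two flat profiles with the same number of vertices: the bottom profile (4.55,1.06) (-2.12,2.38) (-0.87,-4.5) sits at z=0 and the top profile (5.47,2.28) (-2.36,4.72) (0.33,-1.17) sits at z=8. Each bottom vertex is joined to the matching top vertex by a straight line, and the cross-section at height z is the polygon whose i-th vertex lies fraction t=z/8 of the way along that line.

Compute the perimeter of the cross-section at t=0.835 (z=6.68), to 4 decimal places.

Cross-section at t=0.835: each vertex is (1-t)·p0[i] + t·p1[i].
  v1: (1-0.835)·(4.55,1.06) + 0.835·(5.47,2.28) = (5.3182,2.0787)
  v2: (1-0.835)·(-2.12,2.38) + 0.835·(-2.36,4.72) = (-2.3204,4.3339)
  v3: (1-0.835)·(-0.87,-4.5) + 0.835·(0.33,-1.17) = (0.1320,-1.7195)
Perimeter = Σ |v_{i+1} − v_i|:
  edge 1→2: √(-7.6386² + 2.2552²) = 7.9646 (running 7.9646)
  edge 2→3: √(2.4524² + -6.0534²) = 6.5313 (running 14.4958)
  edge 3→1: √(5.1862² + 3.7981²) = 6.4283 (running 20.9241)
Perimeter = 20.9241

Perimeter at t=0.835: 20.9241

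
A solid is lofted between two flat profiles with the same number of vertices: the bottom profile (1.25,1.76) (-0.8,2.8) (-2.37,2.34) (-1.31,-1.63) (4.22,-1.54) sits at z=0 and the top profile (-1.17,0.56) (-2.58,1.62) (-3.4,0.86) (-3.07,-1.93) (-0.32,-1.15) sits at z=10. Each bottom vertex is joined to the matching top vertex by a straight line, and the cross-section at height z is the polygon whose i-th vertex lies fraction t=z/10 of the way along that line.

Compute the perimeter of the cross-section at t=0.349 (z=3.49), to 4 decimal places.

Perimeter at t=0.349: 15.2871

Cross-section at t=0.349: each vertex is (1-t)·p0[i] + t·p1[i].
  v1: (1-0.349)·(1.25,1.76) + 0.349·(-1.17,0.56) = (0.4054,1.3412)
  v2: (1-0.349)·(-0.8,2.8) + 0.349·(-2.58,1.62) = (-1.4212,2.3882)
  v3: (1-0.349)·(-2.37,2.34) + 0.349·(-3.4,0.86) = (-2.7295,1.8235)
  v4: (1-0.349)·(-1.31,-1.63) + 0.349·(-3.07,-1.93) = (-1.9242,-1.7347)
  v5: (1-0.349)·(4.22,-1.54) + 0.349·(-0.32,-1.15) = (2.6355,-1.4039)
Perimeter = Σ |v_{i+1} − v_i|:
  edge 1→2: √(-1.8266² + 1.0470²) = 2.1054 (running 2.1054)
  edge 2→3: √(-1.3083² + -0.5647²) = 1.4249 (running 3.5303)
  edge 3→4: √(0.8052² + -3.5582²) = 3.6482 (running 7.1785)
  edge 4→5: √(4.5598² + 0.3308²) = 4.5718 (running 11.7503)
  edge 5→1: √(-2.2301² + 2.7451²) = 3.5368 (running 15.2871)
Perimeter = 15.2871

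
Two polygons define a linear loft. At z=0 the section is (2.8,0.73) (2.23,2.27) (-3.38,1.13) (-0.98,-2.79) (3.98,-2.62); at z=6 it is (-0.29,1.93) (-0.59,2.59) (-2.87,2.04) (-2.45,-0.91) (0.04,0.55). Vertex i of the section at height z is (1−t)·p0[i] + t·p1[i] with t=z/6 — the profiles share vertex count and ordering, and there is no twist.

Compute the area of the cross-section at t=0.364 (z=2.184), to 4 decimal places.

Area at t=0.364: 16.9622

Cross-section at t=0.364: each vertex is (1-t)·p0[i] + t·p1[i].
  v1: (1-0.364)·(2.8,0.73) + 0.364·(-0.29,1.93) = (1.6752,1.1668)
  v2: (1-0.364)·(2.23,2.27) + 0.364·(-0.59,2.59) = (1.2035,2.3865)
  v3: (1-0.364)·(-3.38,1.13) + 0.364·(-2.87,2.04) = (-3.1944,1.4612)
  v4: (1-0.364)·(-0.98,-2.79) + 0.364·(-2.45,-0.91) = (-1.5151,-2.1057)
  v5: (1-0.364)·(3.98,-2.62) + 0.364·(0.04,0.55) = (2.5458,-1.4661)
Shoelace sum Σ(x_i·y_{i+1} − x_{i+1}·y_i):
  i=1: 1.6752·2.3865 − 1.2035·1.1668 = +2.5937 (running +2.5937)
  i=2: 1.2035·1.4612 − -3.1944·2.3865 = +9.3819 (running +11.9756)
  i=3: -3.1944·-2.1057 − -1.5151·1.4612 = +8.9402 (running +20.9158)
  i=4: -1.5151·-1.4661 − 2.5458·-2.1057 = +7.5820 (running +28.4978)
  i=5: 2.5458·1.1668 − 1.6752·-1.4661 = +5.4266 (running +33.9244)
Area = |Σ|/2 = |33.9244|/2 = 16.9622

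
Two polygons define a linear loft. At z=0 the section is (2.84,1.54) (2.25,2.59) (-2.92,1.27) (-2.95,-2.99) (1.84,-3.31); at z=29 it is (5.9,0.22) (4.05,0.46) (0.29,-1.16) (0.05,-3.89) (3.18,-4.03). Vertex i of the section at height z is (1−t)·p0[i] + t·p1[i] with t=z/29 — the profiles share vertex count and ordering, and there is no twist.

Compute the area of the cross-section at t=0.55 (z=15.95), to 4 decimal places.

Cross-section at t=0.55: each vertex is (1-t)·p0[i] + t·p1[i].
  v1: (1-0.55)·(2.84,1.54) + 0.55·(5.9,0.22) = (4.5230,0.8140)
  v2: (1-0.55)·(2.25,2.59) + 0.55·(4.05,0.46) = (3.2400,1.4185)
  v3: (1-0.55)·(-2.92,1.27) + 0.55·(0.29,-1.16) = (-1.1545,-0.0665)
  v4: (1-0.55)·(-2.95,-2.99) + 0.55·(0.05,-3.89) = (-1.3000,-3.4850)
  v5: (1-0.55)·(1.84,-3.31) + 0.55·(3.18,-4.03) = (2.5770,-3.7060)
Shoelace sum Σ(x_i·y_{i+1} − x_{i+1}·y_i):
  i=1: 4.5230·1.4185 − 3.2400·0.8140 = +3.7785 (running +3.7785)
  i=2: 3.2400·-0.0665 − -1.1545·1.4185 = +1.4222 (running +5.2007)
  i=3: -1.1545·-3.4850 − -1.3000·-0.0665 = +3.9370 (running +9.1377)
  i=4: -1.3000·-3.7060 − 2.5770·-3.4850 = +13.7986 (running +22.9363)
  i=5: 2.5770·0.8140 − 4.5230·-3.7060 = +18.8599 (running +41.7963)
Area = |Σ|/2 = |41.7963|/2 = 20.8981

Area at t=0.55: 20.8981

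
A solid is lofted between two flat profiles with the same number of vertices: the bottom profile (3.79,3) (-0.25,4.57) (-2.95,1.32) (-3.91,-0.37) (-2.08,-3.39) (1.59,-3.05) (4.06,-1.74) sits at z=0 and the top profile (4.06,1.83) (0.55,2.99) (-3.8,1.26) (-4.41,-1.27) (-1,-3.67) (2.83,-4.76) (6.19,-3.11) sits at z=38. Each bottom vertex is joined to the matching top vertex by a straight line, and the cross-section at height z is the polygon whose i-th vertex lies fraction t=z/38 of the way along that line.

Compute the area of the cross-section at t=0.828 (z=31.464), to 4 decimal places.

Cross-section at t=0.828: each vertex is (1-t)·p0[i] + t·p1[i].
  v1: (1-0.828)·(3.79,3) + 0.828·(4.06,1.83) = (4.0136,2.0312)
  v2: (1-0.828)·(-0.25,4.57) + 0.828·(0.55,2.99) = (0.4124,3.2618)
  v3: (1-0.828)·(-2.95,1.32) + 0.828·(-3.8,1.26) = (-3.6538,1.2703)
  v4: (1-0.828)·(-3.91,-0.37) + 0.828·(-4.41,-1.27) = (-4.3240,-1.1152)
  v5: (1-0.828)·(-2.08,-3.39) + 0.828·(-1,-3.67) = (-1.1858,-3.6218)
  v6: (1-0.828)·(1.59,-3.05) + 0.828·(2.83,-4.76) = (2.6167,-4.4659)
  v7: (1-0.828)·(4.06,-1.74) + 0.828·(6.19,-3.11) = (5.8236,-2.8744)
Shoelace sum Σ(x_i·y_{i+1} − x_{i+1}·y_i):
  i=1: 4.0136·3.2618 − 0.4124·2.0312 = +12.2536 (running +12.2536)
  i=2: 0.4124·1.2703 − -3.6538·3.2618 = +12.4417 (running +24.6953)
  i=3: -3.6538·-1.1152 − -4.3240·1.2703 = +9.5676 (running +34.2629)
  i=4: -4.3240·-3.6218 − -1.1858·-1.1152 = +14.3385 (running +48.6013)
  i=5: -1.1858·-4.4659 − 2.6167·-3.6218 = +14.7728 (running +63.3741)
  i=6: 2.6167·-2.8744 − 5.8236·-4.4659 = +18.4863 (running +81.8604)
  i=7: 5.8236·2.0312 − 4.0136·-2.8744 = +23.3656 (running +105.2261)
Area = |Σ|/2 = |105.2261|/2 = 52.6130

Area at t=0.828: 52.6130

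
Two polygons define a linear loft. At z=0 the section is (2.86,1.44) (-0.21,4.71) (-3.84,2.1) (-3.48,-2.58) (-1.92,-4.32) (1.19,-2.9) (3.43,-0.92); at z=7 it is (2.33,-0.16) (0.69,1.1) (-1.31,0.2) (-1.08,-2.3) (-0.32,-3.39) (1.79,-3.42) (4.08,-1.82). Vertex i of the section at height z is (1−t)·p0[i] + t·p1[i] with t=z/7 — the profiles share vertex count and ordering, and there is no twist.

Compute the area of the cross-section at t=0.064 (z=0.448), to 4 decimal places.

Area at t=0.064: 40.7539

Cross-section at t=0.064: each vertex is (1-t)·p0[i] + t·p1[i].
  v1: (1-0.064)·(2.86,1.44) + 0.064·(2.33,-0.16) = (2.8261,1.3376)
  v2: (1-0.064)·(-0.21,4.71) + 0.064·(0.69,1.1) = (-0.1524,4.4790)
  v3: (1-0.064)·(-3.84,2.1) + 0.064·(-1.31,0.2) = (-3.6781,1.9784)
  v4: (1-0.064)·(-3.48,-2.58) + 0.064·(-1.08,-2.3) = (-3.3264,-2.5621)
  v5: (1-0.064)·(-1.92,-4.32) + 0.064·(-0.32,-3.39) = (-1.8176,-4.2605)
  v6: (1-0.064)·(1.19,-2.9) + 0.064·(1.79,-3.42) = (1.2284,-2.9333)
  v7: (1-0.064)·(3.43,-0.92) + 0.064·(4.08,-1.82) = (3.4716,-0.9776)
Shoelace sum Σ(x_i·y_{i+1} − x_{i+1}·y_i):
  i=1: 2.8261·4.4790 − -0.1524·1.3376 = +12.8617 (running +12.8617)
  i=2: -0.1524·1.9784 − -3.6781·4.4790 = +16.1725 (running +29.0342)
  i=3: -3.6781·-2.5621 − -3.3264·1.9784 = +16.0045 (running +45.0387)
  i=4: -3.3264·-4.2605 − -1.8176·-2.5621 = +9.5152 (running +54.5539)
  i=5: -1.8176·-2.9333 − 1.2284·-4.2605 = +10.5651 (running +65.1190)
  i=6: 1.2284·-0.9776 − 3.4716·-2.9333 = +8.9823 (running +74.1013)
  i=7: 3.4716·1.3376 − 2.8261·-0.9776 = +7.4064 (running +81.5077)
Area = |Σ|/2 = |81.5077|/2 = 40.7539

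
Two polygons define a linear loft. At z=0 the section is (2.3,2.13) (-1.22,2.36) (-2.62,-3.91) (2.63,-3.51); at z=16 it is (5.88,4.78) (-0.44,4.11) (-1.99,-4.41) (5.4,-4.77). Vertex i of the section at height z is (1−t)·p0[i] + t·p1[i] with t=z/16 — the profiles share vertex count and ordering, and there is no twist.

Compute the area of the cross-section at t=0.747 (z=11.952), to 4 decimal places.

Area at t=0.747: 51.3115

Cross-section at t=0.747: each vertex is (1-t)·p0[i] + t·p1[i].
  v1: (1-0.747)·(2.3,2.13) + 0.747·(5.88,4.78) = (4.9743,4.1096)
  v2: (1-0.747)·(-1.22,2.36) + 0.747·(-0.44,4.11) = (-0.6373,3.6673)
  v3: (1-0.747)·(-2.62,-3.91) + 0.747·(-1.99,-4.41) = (-2.1494,-4.2835)
  v4: (1-0.747)·(2.63,-3.51) + 0.747·(5.4,-4.77) = (4.6992,-4.4512)
Shoelace sum Σ(x_i·y_{i+1} − x_{i+1}·y_i):
  i=1: 4.9743·3.6673 − -0.6373·4.1096 = +20.8610 (running +20.8610)
  i=2: -0.6373·-4.2835 − -2.1494·3.6673 = +10.6124 (running +31.4734)
  i=3: -2.1494·-4.4512 − 4.6992·-4.2835 = +29.6964 (running +61.1698)
  i=4: 4.6992·4.1096 − 4.9743·-4.4512 = +41.4531 (running +102.6229)
Area = |Σ|/2 = |102.6229|/2 = 51.3115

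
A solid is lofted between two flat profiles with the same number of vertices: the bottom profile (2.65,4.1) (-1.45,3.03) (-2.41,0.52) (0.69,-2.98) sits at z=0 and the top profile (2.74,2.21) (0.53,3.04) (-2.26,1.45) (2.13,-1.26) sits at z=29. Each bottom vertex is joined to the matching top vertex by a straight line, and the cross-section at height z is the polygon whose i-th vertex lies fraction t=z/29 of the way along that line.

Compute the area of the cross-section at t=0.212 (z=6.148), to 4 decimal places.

Area at t=0.212: 17.2724

Cross-section at t=0.212: each vertex is (1-t)·p0[i] + t·p1[i].
  v1: (1-0.212)·(2.65,4.1) + 0.212·(2.74,2.21) = (2.6691,3.6993)
  v2: (1-0.212)·(-1.45,3.03) + 0.212·(0.53,3.04) = (-1.0302,3.0321)
  v3: (1-0.212)·(-2.41,0.52) + 0.212·(-2.26,1.45) = (-2.3782,0.7172)
  v4: (1-0.212)·(0.69,-2.98) + 0.212·(2.13,-1.26) = (0.9953,-2.6154)
Shoelace sum Σ(x_i·y_{i+1} − x_{i+1}·y_i):
  i=1: 2.6691·3.0321 − -1.0302·3.6993 = +11.9042 (running +11.9042)
  i=2: -1.0302·0.7172 − -2.3782·3.0321 = +6.4721 (running +18.3763)
  i=3: -2.3782·-2.6154 − 0.9953·0.7172 = +5.5061 (running +23.8824)
  i=4: 0.9953·3.6993 − 2.6691·-2.6154 = +10.6625 (running +34.5448)
Area = |Σ|/2 = |34.5448|/2 = 17.2724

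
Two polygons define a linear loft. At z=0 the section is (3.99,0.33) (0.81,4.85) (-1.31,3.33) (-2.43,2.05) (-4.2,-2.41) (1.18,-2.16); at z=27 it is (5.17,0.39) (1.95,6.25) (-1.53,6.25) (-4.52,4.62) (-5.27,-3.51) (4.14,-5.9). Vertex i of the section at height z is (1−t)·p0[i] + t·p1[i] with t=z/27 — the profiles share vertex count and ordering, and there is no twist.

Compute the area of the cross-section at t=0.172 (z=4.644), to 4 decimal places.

Cross-section at t=0.172: each vertex is (1-t)·p0[i] + t·p1[i].
  v1: (1-0.172)·(3.99,0.33) + 0.172·(5.17,0.39) = (4.1930,0.3403)
  v2: (1-0.172)·(0.81,4.85) + 0.172·(1.95,6.25) = (1.0061,5.0908)
  v3: (1-0.172)·(-1.31,3.33) + 0.172·(-1.53,6.25) = (-1.3478,3.8322)
  v4: (1-0.172)·(-2.43,2.05) + 0.172·(-4.52,4.62) = (-2.7895,2.4920)
  v5: (1-0.172)·(-4.2,-2.41) + 0.172·(-5.27,-3.51) = (-4.3840,-2.5992)
  v6: (1-0.172)·(1.18,-2.16) + 0.172·(4.14,-5.9) = (1.6891,-2.8033)
Shoelace sum Σ(x_i·y_{i+1} − x_{i+1}·y_i):
  i=1: 4.1930·5.0908 − 1.0061·0.3403 = +21.0031 (running +21.0031)
  i=2: 1.0061·3.8322 − -1.3478·5.0908 = +10.7171 (running +31.7203)
  i=3: -1.3478·2.4920 − -2.7895·3.8322 = +7.3311 (running +39.0513)
  i=4: -2.7895·-2.5992 − -4.3840·2.4920 = +18.1756 (running +57.2270)
  i=5: -4.3840·-2.8033 − 1.6891·-2.5992 = +16.6801 (running +73.9070)
  i=6: 1.6891·0.3403 − 4.1930·-2.8033 = +12.3289 (running +86.2359)
Area = |Σ|/2 = |86.2359|/2 = 43.1179

Area at t=0.172: 43.1179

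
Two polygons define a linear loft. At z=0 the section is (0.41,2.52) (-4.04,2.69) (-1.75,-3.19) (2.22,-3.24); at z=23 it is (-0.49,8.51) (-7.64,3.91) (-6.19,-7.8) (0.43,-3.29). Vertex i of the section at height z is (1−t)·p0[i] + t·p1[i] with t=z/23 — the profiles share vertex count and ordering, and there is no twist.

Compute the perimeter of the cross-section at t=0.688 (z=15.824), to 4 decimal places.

Cross-section at t=0.688: each vertex is (1-t)·p0[i] + t·p1[i].
  v1: (1-0.688)·(0.41,2.52) + 0.688·(-0.49,8.51) = (-0.2092,6.6411)
  v2: (1-0.688)·(-4.04,2.69) + 0.688·(-7.64,3.91) = (-6.5168,3.5294)
  v3: (1-0.688)·(-1.75,-3.19) + 0.688·(-6.19,-7.8) = (-4.8047,-6.3617)
  v4: (1-0.688)·(2.22,-3.24) + 0.688·(0.43,-3.29) = (0.9885,-3.2744)
Perimeter = Σ |v_{i+1} − v_i|:
  edge 1→2: √(-6.3076² + -3.1118²) = 7.0334 (running 7.0334)
  edge 2→3: √(1.7121² + -9.8910²) = 10.0381 (running 17.0715)
  edge 3→4: √(5.7932² + 3.0873²) = 6.5645 (running 23.6360)
  edge 4→1: √(-1.1977² + 9.9155²) = 9.9876 (running 33.6236)
Perimeter = 33.6236

Perimeter at t=0.688: 33.6236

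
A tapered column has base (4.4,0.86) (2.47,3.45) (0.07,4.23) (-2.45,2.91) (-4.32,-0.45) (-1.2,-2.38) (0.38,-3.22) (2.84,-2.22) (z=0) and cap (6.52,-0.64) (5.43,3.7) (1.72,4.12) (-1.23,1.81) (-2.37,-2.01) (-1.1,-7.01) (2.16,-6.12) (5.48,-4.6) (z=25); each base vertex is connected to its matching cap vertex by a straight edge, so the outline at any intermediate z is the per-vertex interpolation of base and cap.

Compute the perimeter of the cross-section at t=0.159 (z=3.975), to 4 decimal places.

Cross-section at t=0.159: each vertex is (1-t)·p0[i] + t·p1[i].
  v1: (1-0.159)·(4.4,0.86) + 0.159·(6.52,-0.64) = (4.7371,0.6215)
  v2: (1-0.159)·(2.47,3.45) + 0.159·(5.43,3.7) = (2.9406,3.4897)
  v3: (1-0.159)·(0.07,4.23) + 0.159·(1.72,4.12) = (0.3324,4.2125)
  v4: (1-0.159)·(-2.45,2.91) + 0.159·(-1.23,1.81) = (-2.2560,2.7351)
  v5: (1-0.159)·(-4.32,-0.45) + 0.159·(-2.37,-2.01) = (-4.0099,-0.6980)
  v6: (1-0.159)·(-1.2,-2.38) + 0.159·(-1.1,-7.01) = (-1.1841,-3.1162)
  v7: (1-0.159)·(0.38,-3.22) + 0.159·(2.16,-6.12) = (0.6630,-3.6811)
  v8: (1-0.159)·(2.84,-2.22) + 0.159·(5.48,-4.6) = (3.2598,-2.5984)
Perimeter = Σ |v_{i+1} − v_i|:
  edge 1→2: √(-1.7964² + 2.8682²) = 3.3844 (running 3.3844)
  edge 2→3: √(-2.6083² + 0.7228²) = 2.7066 (running 6.0910)
  edge 3→4: √(-2.5884² + -1.4774²) = 2.9803 (running 9.0713)
  edge 4→5: √(-1.7539² + -3.4331²) = 3.8552 (running 12.9265)
  edge 5→6: √(2.8258² + -2.4181²) = 3.7192 (running 16.6458)
  edge 6→7: √(1.8471² + -0.5649²) = 1.9316 (running 18.5773)
  edge 7→8: √(2.5967² + 1.0827²) = 2.8134 (running 21.3907)
  edge 8→1: √(1.4773² + 3.2199²) = 3.5426 (running 24.9334)
Perimeter = 24.9334

Perimeter at t=0.159: 24.9334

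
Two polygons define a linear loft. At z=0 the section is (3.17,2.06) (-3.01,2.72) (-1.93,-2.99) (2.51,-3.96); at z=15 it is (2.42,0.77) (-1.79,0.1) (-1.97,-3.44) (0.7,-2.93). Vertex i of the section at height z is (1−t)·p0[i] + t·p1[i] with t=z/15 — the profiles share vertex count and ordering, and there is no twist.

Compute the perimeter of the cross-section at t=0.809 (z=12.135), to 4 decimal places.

Cross-section at t=0.809: each vertex is (1-t)·p0[i] + t·p1[i].
  v1: (1-0.809)·(3.17,2.06) + 0.809·(2.42,0.77) = (2.5633,1.0164)
  v2: (1-0.809)·(-3.01,2.72) + 0.809·(-1.79,0.1) = (-2.0230,0.6004)
  v3: (1-0.809)·(-1.93,-2.99) + 0.809·(-1.97,-3.44) = (-1.9624,-3.3540)
  v4: (1-0.809)·(2.51,-3.96) + 0.809·(0.7,-2.93) = (1.0457,-3.1267)
Perimeter = Σ |v_{i+1} − v_i|:
  edge 1→2: √(-4.5863² + -0.4160²) = 4.6051 (running 4.6051)
  edge 2→3: √(0.0607² + -3.9545²) = 3.9549 (running 8.5600)
  edge 3→4: √(3.0081² + 0.2273²) = 3.0166 (running 11.5767)
  edge 4→1: √(1.5175² + 4.1431²) = 4.4123 (running 15.9890)
Perimeter = 15.9890

Perimeter at t=0.809: 15.9890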